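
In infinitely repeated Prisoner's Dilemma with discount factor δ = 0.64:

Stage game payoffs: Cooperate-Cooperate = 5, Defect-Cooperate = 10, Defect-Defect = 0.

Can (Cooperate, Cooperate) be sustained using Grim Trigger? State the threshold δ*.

δ* = 0.5; since δ = 0.64 ≥ 0.5, cooperation can be sustained

Work:
For Grim Trigger:
Cooperate forever: 5/(1-δ)
Defect then punished: 10 + 0·δ/(1-δ)
Need: 5/(1-δ) ≥ 10 + 0·δ/(1-δ)
Solving: δ ≥ (T-R)/(T-P) = (10-5)/(10-0) = 0.5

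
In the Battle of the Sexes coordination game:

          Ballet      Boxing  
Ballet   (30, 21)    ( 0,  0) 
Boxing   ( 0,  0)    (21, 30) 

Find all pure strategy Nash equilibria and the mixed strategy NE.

Pure NE: (Ballet, Ballet) and (Boxing, Boxing); Mixed NE: p = 0.5882, q = 0.4118

Work:
Check pure NE:
(Ballet, Ballet): (30, 21) - no unilateral deviation beneficial
(Boxing, Boxing): (21, 30) - no unilateral deviation beneficial
Mixed NE: P1 plays Ballet with p = 0.5882, P2 plays Ballet with q = 0.4118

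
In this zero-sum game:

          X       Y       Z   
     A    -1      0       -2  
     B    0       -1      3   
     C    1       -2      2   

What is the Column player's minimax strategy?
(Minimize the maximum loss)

Column should play Y, value = 0

Work:
Column player minimizes Row's maximum payoff:
Column X: max payoff to Row = 1
Column Y: max payoff to Row = 0
Column Z: max payoff to Row = 3
Minimum is 0, achieved by column Y.
Minimax strategy: Y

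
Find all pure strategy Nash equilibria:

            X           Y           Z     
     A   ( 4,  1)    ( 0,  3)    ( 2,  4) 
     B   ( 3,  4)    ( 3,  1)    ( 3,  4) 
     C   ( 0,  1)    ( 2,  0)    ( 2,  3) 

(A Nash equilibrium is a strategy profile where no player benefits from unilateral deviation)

Nash equilibrium: (B, Z)

Work:
Best responses:
  P1 vs X: payoffs [4, 3, 0] → best response A (payoff 4)
  P1 vs Y: payoffs [0, 3, 2] → best response B (payoff 3)
  P1 vs Z: payoffs [2, 3, 2] → best response B (payoff 3)
  P2 vs A: payoffs [1, 3, 4] → best response Z (payoff 4)
  P2 vs B: payoffs [4, 1, 4] → best response X/Z (payoff 4)
  P2 vs C: payoffs [1, 0, 3] → best response Z (payoff 3)
Mutual best responses: (B,Z) → Nash equilibria.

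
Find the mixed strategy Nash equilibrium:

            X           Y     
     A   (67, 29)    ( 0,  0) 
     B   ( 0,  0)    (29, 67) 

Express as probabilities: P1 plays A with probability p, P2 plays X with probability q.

p = 0.6979, q = 0.3021

Work:
Find probabilities that make opponent indifferent:
P2 chooses q to make P1 indifferent between A and B
P1 chooses p to make P2 indifferent between X and Y
Mixed NE: P1 plays (A: 0.6979, B: 0.3021), P2 plays (X: 0.3021, Y: 0.6979)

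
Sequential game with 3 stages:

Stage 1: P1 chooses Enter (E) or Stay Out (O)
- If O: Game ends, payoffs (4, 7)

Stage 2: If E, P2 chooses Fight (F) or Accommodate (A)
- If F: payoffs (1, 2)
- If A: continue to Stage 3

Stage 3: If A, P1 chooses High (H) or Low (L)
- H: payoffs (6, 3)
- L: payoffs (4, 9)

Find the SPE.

SPE: (E, A, H); Outcome (6, 3)

Work:
Stage 3: P1 chooses H (6 vs 4)
Stage 2: P2: F->2, A->3 (anticipating H). Choose A
Stage 1: P1: O->4, E->6 (anticipating A, H). Choose E
SPE path: E -> A -> H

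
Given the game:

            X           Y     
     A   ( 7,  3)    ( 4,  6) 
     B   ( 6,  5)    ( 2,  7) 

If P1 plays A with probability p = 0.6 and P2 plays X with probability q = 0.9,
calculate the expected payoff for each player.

E[P1] = 6.26, E[P2] = 4.06

Work:
E[P1] = p·q·π₁(A,X) + p·(1-q)·π₁(A,Y) + (1-p)·q·π₁(B,X) + (1-p)·(1-q)·π₁(B,Y)
= 0.6·0.9·7 + 0.6·0.1·4 + 0.4·0.9·6 + 0.4·0.1·2
= 6.26

E[P2] = 4.06 (similar calculation)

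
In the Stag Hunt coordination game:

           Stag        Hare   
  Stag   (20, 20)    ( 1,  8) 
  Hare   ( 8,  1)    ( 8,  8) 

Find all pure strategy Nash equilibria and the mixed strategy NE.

Pure NE: (Stag, Stag) and (Hare, Hare); Mixed NE: p = 0.3684, q = 0.3684

Work:
Check pure NE:
(Stag, Stag): (20, 20) - no unilateral deviation beneficial
(Hare, Hare): (8, 8) - no unilateral deviation beneficial
Mixed NE: P1 plays Stag with p = 0.3684, P2 plays Stag with q = 0.3684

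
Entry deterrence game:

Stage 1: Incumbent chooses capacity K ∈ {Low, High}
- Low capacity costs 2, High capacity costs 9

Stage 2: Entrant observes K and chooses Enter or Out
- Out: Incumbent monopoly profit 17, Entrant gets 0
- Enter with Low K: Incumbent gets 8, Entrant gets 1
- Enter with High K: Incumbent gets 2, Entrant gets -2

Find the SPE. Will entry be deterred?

SPE: (High, Enter|Low, Out|High); Entry deterred. Incumbent net profit = 8

Work:
After Low K: Entrant enters (1 > 0)
After High K: Entrant stays out (-2 < 0)
Incumbent: Low → 8−2=6, High → 17−9=8
Incumbent chooses High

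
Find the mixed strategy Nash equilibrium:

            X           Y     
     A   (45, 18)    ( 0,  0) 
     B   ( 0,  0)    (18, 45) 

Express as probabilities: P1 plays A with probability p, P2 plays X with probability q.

p = 0.7143, q = 0.2857

Work:
Find probabilities that make opponent indifferent:
P2 chooses q to make P1 indifferent between A and B
P1 chooses p to make P2 indifferent between X and Y
Mixed NE: P1 plays (A: 0.7143, B: 0.2857), P2 plays (X: 0.2857, Y: 0.7143)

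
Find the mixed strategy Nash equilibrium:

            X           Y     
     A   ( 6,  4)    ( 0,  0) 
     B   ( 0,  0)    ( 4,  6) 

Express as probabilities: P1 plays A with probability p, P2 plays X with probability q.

p = 0.6, q = 0.4

Work:
Find probabilities that make opponent indifferent:
P2 chooses q to make P1 indifferent between A and B
P1 chooses p to make P2 indifferent between X and Y
Mixed NE: P1 plays (A: 0.6, B: 0.4), P2 plays (X: 0.4, Y: 0.6)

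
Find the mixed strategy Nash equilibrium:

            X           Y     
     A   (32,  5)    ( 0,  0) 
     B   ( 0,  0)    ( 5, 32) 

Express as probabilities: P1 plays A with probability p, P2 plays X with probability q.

p = 0.8649, q = 0.1351

Work:
Find probabilities that make opponent indifferent:
P2 chooses q to make P1 indifferent between A and B
P1 chooses p to make P2 indifferent between X and Y
Mixed NE: P1 plays (A: 0.8649, B: 0.1351), P2 plays (X: 0.1351, Y: 0.8649)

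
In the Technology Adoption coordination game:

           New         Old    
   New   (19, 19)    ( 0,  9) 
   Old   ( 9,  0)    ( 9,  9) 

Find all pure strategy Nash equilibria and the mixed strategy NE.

Pure NE: (New, New) and (Old, Old); Mixed NE: p = 0.4737, q = 0.4737

Work:
Check pure NE:
(New, New): (19, 19) - no unilateral deviation beneficial
(Old, Old): (9, 9) - no unilateral deviation beneficial
Mixed NE: P1 plays New with p = 0.4737, P2 plays New with q = 0.4737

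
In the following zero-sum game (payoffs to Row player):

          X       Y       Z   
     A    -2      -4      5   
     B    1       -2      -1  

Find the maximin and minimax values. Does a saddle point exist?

Maximin = -2, Minimax = -2, Saddle: True

Work:
Row minimums: [-4, -2] → maximin = -2
Column maximums: [1, -2, 5] → minimax = -2
Saddle point exists! Game value = -2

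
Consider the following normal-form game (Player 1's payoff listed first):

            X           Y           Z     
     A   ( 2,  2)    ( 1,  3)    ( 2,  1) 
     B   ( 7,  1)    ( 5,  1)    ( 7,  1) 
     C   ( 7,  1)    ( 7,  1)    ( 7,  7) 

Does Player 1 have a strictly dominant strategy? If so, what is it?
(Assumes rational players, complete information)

No strictly dominant strategy exists for Player 1

Work:
A strategy strictly dominates another if it gives a strictly higher payoff against every opponent action. Compare each pair of P1's strategies column-by-column:
  A vs B: [2 vs 7, 1 vs 5, 2 vs 7] → A does not strictly dominate B (column X: 2 ≤ 7)
  A vs C: [2 vs 7, 1 vs 7, 2 vs 7] → A does not strictly dominate C (column X: 2 ≤ 7)
  B vs A: [7 vs 2, 5 vs 1, 7 vs 2] → B strictly dominates A
  B vs C: [7 vs 7, 5 vs 7, 7 vs 7] → B does not strictly dominate C (column X: 7 ≤ 7)
  C vs A: [7 vs 2, 7 vs 1, 7 vs 2] → C strictly dominates A
  C vs B: [7 vs 7, 7 vs 5, 7 vs 7] → C does not strictly dominate B (column X: 7 ≤ 7)
No single strategy strictly dominates all others → no strictly dominant strategy.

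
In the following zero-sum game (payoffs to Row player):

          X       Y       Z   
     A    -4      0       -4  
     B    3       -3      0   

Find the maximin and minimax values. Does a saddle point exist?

Maximin = -3, Minimax = 0, Saddle: False

Work:
Row minimums: [-4, -3] → maximin = -3
Column maximums: [3, 0, 0] → minimax = 0
No saddle point (maximin ≠ minimax). Mixed strategy needed.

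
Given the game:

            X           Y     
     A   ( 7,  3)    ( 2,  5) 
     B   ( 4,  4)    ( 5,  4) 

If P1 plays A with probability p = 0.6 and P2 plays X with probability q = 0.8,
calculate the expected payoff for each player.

E[P1] = 5.28, E[P2] = 3.64

Work:
E[P1] = p·q·π₁(A,X) + p·(1-q)·π₁(A,Y) + (1-p)·q·π₁(B,X) + (1-p)·(1-q)·π₁(B,Y)
= 0.6·0.8·7 + 0.6·0.2·2 + 0.4·0.8·4 + 0.4·0.2·5
= 5.28

E[P2] = 3.64 (similar calculation)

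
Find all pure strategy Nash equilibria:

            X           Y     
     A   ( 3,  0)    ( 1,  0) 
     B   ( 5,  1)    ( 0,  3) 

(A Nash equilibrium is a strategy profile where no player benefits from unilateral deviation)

Nash equilibrium: (A, Y)

Work:
Best responses:
  P1 vs X: payoffs [3, 5] → best response B (payoff 5)
  P1 vs Y: payoffs [1, 0] → best response A (payoff 1)
  P2 vs A: payoffs [0, 0] → best response X/Y (payoff 0)
  P2 vs B: payoffs [1, 3] → best response Y (payoff 3)
Mutual best responses: (A,Y) → Nash equilibria.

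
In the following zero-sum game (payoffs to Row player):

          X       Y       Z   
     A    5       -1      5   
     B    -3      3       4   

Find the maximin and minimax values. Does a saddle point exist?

Maximin = -1, Minimax = 3, Saddle: False

Work:
Row minimums: [-1, -3] → maximin = -1
Column maximums: [5, 3, 5] → minimax = 3
No saddle point (maximin ≠ minimax). Mixed strategy needed.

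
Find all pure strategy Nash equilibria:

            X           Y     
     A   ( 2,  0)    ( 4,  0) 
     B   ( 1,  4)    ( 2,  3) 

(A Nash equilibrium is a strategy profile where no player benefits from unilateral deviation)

Nash equilibrium: (A, X), (A, Y)

Work:
Best responses:
  P1 vs X: payoffs [2, 1] → best response A (payoff 2)
  P1 vs Y: payoffs [4, 2] → best response A (payoff 4)
  P2 vs A: payoffs [0, 0] → best response X/Y (payoff 0)
  P2 vs B: payoffs [4, 3] → best response X (payoff 4)
Mutual best responses: (A,X), (A,Y) → Nash equilibria.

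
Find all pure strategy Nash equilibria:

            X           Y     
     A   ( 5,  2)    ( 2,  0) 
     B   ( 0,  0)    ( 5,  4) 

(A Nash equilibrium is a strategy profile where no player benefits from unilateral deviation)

Nash equilibrium: (A, X), (B, Y)

Work:
Best responses:
  P1 vs X: payoffs [5, 0] → best response A (payoff 5)
  P1 vs Y: payoffs [2, 5] → best response B (payoff 5)
  P2 vs A: payoffs [2, 0] → best response X (payoff 2)
  P2 vs B: payoffs [0, 4] → best response Y (payoff 4)
Mutual best responses: (A,X), (B,Y) → Nash equilibria.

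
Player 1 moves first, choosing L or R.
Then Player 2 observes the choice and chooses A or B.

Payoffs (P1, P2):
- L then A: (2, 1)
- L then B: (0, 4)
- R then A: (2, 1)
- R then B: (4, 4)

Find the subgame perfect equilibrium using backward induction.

P1 plays R, P2 plays B after L and B after R; Payoff (4, 4)

Work:
Backward induction:
After L: P2 chooses B → P1 gets 0
After R: P2 chooses B → P1 gets 4
P1 chooses R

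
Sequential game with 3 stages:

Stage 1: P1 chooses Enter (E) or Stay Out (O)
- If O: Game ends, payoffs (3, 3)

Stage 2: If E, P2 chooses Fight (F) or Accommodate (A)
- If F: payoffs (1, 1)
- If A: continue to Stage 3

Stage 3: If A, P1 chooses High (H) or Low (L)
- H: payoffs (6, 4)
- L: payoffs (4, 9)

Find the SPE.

SPE: (E, A, H); Outcome (6, 4)

Work:
Stage 3: P1 chooses H (6 vs 4)
Stage 2: P2: F->1, A->4 (anticipating H). Choose A
Stage 1: P1: O->3, E->6 (anticipating A, H). Choose E
SPE path: E -> A -> H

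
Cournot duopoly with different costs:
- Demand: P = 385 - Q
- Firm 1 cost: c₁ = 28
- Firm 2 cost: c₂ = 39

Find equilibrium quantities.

q₁* = 122.67, q₂* = 111.67

Work:
Reaction: q₁ = (385 - 28 - q₂)/2
Reaction: q₂ = (385 - 39 - q₁)/2
Solve simultaneously:
q₁* = (385 - 2×28 + 39)/3 = 122.67
q₂* = (385 - 2×39 + 28)/3 = 111.67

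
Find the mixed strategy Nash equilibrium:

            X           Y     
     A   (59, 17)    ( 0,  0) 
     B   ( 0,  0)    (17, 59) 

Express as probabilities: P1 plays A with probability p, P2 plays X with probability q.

p = 0.7763, q = 0.2237

Work:
Find probabilities that make opponent indifferent:
P2 chooses q to make P1 indifferent between A and B
P1 chooses p to make P2 indifferent between X and Y
Mixed NE: P1 plays (A: 0.7763, B: 0.2237), P2 plays (X: 0.2237, Y: 0.7763)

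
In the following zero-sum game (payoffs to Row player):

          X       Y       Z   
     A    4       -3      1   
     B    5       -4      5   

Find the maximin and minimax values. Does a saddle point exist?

Maximin = -3, Minimax = -3, Saddle: True

Work:
Row minimums: [-3, -4] → maximin = -3
Column maximums: [5, -3, 5] → minimax = -3
Saddle point exists! Game value = -3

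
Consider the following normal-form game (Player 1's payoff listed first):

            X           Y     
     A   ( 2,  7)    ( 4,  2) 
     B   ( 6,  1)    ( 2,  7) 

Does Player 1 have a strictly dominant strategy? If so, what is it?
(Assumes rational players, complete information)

No strictly dominant strategy exists for Player 1

Work:
A strategy strictly dominates another if it gives a strictly higher payoff against every opponent action. Compare each pair of P1's strategies column-by-column:
  A vs B: [2 vs 6, 4 vs 2] → A does not strictly dominate B (column X: 2 ≤ 6)
  B vs A: [6 vs 2, 2 vs 4] → B does not strictly dominate A (column Y: 2 ≤ 4)
No single strategy strictly dominates all others → no strictly dominant strategy.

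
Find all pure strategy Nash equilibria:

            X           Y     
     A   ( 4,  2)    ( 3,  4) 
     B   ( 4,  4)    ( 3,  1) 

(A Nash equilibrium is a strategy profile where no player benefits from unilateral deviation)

Nash equilibrium: (A, Y), (B, X)

Work:
Best responses:
  P1 vs X: payoffs [4, 4] → best response A/B (payoff 4)
  P1 vs Y: payoffs [3, 3] → best response A/B (payoff 3)
  P2 vs A: payoffs [2, 4] → best response Y (payoff 4)
  P2 vs B: payoffs [4, 1] → best response X (payoff 4)
Mutual best responses: (A,Y), (B,X) → Nash equilibria.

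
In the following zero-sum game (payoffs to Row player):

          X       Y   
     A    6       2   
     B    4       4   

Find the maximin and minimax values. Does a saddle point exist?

Maximin = 4, Minimax = 4, Saddle: True

Work:
Row minimums: [2, 4] → maximin = 4
Column maximums: [6, 4] → minimax = 4
Saddle point exists! Game value = 4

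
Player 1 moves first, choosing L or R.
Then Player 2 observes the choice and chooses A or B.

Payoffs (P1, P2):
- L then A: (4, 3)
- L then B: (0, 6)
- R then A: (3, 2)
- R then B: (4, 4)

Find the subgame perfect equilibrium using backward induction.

P1 plays R, P2 plays B after L and B after R; Payoff (4, 4)

Work:
Backward induction:
After L: P2 chooses B → P1 gets 0
After R: P2 chooses B → P1 gets 4
P1 chooses R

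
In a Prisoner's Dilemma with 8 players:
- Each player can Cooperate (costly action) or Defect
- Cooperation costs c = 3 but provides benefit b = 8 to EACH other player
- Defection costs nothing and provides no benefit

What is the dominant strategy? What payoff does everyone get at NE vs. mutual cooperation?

Dominant: Defect; NE payoff = 0; Coop payoff = 53

Work:
Defect dominates (saves cost c = 3, benefit to others is external)
NE: All defect → everyone gets 0
If all cooperate: each receives (7)×8 - 3 = 53
Social dilemma: 53 > 0 but NE gives 0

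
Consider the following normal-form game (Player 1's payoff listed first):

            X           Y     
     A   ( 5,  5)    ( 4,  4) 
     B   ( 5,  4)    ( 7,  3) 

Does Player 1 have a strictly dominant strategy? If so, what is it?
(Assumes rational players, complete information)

No strictly dominant strategy exists for Player 1

Work:
A strategy strictly dominates another if it gives a strictly higher payoff against every opponent action. Compare each pair of P1's strategies column-by-column:
  A vs B: [5 vs 5, 4 vs 7] → A does not strictly dominate B (column X: 5 ≤ 5)
  B vs A: [5 vs 5, 7 vs 4] → B does not strictly dominate A (column X: 5 ≤ 5)
No single strategy strictly dominates all others → no strictly dominant strategy.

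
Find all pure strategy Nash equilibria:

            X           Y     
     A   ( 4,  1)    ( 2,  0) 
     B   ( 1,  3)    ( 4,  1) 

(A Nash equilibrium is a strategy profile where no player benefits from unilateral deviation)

Nash equilibrium: (A, X)

Work:
Best responses:
  P1 vs X: payoffs [4, 1] → best response A (payoff 4)
  P1 vs Y: payoffs [2, 4] → best response B (payoff 4)
  P2 vs A: payoffs [1, 0] → best response X (payoff 1)
  P2 vs B: payoffs [3, 1] → best response X (payoff 3)
Mutual best responses: (A,X) → Nash equilibria.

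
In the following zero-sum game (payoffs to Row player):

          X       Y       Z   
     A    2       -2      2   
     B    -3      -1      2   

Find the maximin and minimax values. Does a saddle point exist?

Maximin = -2, Minimax = -1, Saddle: False

Work:
Row minimums: [-2, -3] → maximin = -2
Column maximums: [2, -1, 2] → minimax = -1
No saddle point (maximin ≠ minimax). Mixed strategy needed.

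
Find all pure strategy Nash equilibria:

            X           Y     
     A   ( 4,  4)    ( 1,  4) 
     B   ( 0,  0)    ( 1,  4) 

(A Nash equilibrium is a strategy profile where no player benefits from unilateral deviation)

Nash equilibrium: (A, X), (A, Y), (B, Y)

Work:
Best responses:
  P1 vs X: payoffs [4, 0] → best response A (payoff 4)
  P1 vs Y: payoffs [1, 1] → best response A/B (payoff 1)
  P2 vs A: payoffs [4, 4] → best response X/Y (payoff 4)
  P2 vs B: payoffs [0, 4] → best response Y (payoff 4)
Mutual best responses: (A,X), (A,Y), (B,Y) → Nash equilibria.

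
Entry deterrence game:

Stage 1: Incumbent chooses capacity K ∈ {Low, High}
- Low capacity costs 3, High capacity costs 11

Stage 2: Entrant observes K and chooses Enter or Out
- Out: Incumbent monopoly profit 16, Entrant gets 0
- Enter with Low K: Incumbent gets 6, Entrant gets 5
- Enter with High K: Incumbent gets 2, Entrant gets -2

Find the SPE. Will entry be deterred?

SPE: (High, Enter|Low, Out|High); Entry deterred. Incumbent net profit = 5

Work:
After Low K: Entrant enters (5 > 0)
After High K: Entrant stays out (-2 < 0)
Incumbent: Low → 6−3=3, High → 16−11=5
Incumbent chooses High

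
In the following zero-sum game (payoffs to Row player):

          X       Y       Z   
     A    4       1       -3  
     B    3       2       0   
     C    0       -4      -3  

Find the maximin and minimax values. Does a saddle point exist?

Maximin = 0, Minimax = 0, Saddle: True

Work:
Row minimums: [-3, 0, -4] → maximin = 0
Column maximums: [4, 2, 0] → minimax = 0
Saddle point exists! Game value = 0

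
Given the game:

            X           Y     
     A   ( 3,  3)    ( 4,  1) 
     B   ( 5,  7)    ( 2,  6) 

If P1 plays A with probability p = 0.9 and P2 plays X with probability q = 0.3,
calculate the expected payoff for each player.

E[P1] = 3.62, E[P2] = 2.07

Work:
E[P1] = p·q·π₁(A,X) + p·(1-q)·π₁(A,Y) + (1-p)·q·π₁(B,X) + (1-p)·(1-q)·π₁(B,Y)
= 0.9·0.3·3 + 0.9·0.7·4 + 0.1·0.3·5 + 0.1·0.7·2
= 3.62

E[P2] = 2.07 (similar calculation)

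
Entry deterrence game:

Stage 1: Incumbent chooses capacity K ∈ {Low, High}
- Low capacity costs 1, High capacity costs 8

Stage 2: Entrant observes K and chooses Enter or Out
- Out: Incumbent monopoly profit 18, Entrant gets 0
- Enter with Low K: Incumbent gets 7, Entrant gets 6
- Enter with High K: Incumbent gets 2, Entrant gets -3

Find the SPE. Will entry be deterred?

SPE: (High, Enter|Low, Out|High); Entry deterred. Incumbent net profit = 10

Work:
After Low K: Entrant enters (6 > 0)
After High K: Entrant stays out (-3 < 0)
Incumbent: Low → 7−1=6, High → 18−8=10
Incumbent chooses High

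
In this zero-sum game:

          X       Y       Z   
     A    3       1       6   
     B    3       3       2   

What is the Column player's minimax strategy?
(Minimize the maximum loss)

Column should play X or Y (all achieve the minimum), value = 3

Work:
Column player minimizes Row's maximum payoff:
Column X: max payoff to Row = 3
Column Y: max payoff to Row = 3
Column Z: max payoff to Row = 6
Minimum is 3, achieved by columns X, Y (tied).
Each of X or Y is a minimax strategy.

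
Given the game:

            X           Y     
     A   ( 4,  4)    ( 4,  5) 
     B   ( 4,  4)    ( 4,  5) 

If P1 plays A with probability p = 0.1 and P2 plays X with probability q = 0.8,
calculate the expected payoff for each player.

E[P1] = 4.0, E[P2] = 4.2

Work:
E[P1] = p·q·π₁(A,X) + p·(1-q)·π₁(A,Y) + (1-p)·q·π₁(B,X) + (1-p)·(1-q)·π₁(B,Y)
= 0.1·0.8·4 + 0.1·0.2·4 + 0.9·0.8·4 + 0.9·0.2·4
= 4.0

E[P2] = 4.2 (similar calculation)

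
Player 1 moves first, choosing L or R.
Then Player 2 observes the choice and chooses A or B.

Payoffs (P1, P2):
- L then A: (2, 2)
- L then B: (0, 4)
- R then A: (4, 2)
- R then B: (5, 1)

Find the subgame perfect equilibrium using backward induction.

P1 plays R, P2 plays B after L and A after R; Payoff (4, 2)

Work:
Backward induction:
After L: P2 chooses B → P1 gets 0
After R: P2 chooses A → P1 gets 4
P1 chooses R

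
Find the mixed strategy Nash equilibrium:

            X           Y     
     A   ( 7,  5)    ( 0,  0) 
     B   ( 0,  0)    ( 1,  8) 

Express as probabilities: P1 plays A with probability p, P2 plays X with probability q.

p = 0.6154, q = 0.125

Work:
Find probabilities that make opponent indifferent:
P2 chooses q to make P1 indifferent between A and B
P1 chooses p to make P2 indifferent between X and Y
Mixed NE: P1 plays (A: 0.6154, B: 0.3846), P2 plays (X: 0.125, Y: 0.875)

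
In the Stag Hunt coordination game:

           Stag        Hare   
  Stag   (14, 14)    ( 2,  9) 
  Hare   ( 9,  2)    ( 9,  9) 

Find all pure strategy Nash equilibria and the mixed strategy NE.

Pure NE: (Stag, Stag) and (Hare, Hare); Mixed NE: p = 0.5833, q = 0.5833

Work:
Check pure NE:
(Stag, Stag): (14, 14) - no unilateral deviation beneficial
(Hare, Hare): (9, 9) - no unilateral deviation beneficial
Mixed NE: P1 plays Stag with p = 0.5833, P2 plays Stag with q = 0.5833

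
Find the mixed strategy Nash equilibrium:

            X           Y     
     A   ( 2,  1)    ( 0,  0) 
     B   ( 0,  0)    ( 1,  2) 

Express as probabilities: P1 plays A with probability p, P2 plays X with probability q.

p = 0.6667, q = 0.3333

Work:
Find probabilities that make opponent indifferent:
P2 chooses q to make P1 indifferent between A and B
P1 chooses p to make P2 indifferent between X and Y
Mixed NE: P1 plays (A: 0.6667, B: 0.3333), P2 plays (X: 0.3333, Y: 0.6667)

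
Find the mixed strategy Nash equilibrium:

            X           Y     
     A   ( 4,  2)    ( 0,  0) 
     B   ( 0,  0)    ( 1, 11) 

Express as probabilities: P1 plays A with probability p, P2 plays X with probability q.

p = 0.8462, q = 0.2

Work:
Find probabilities that make opponent indifferent:
P2 chooses q to make P1 indifferent between A and B
P1 chooses p to make P2 indifferent between X and Y
Mixed NE: P1 plays (A: 0.8462, B: 0.1538), P2 plays (X: 0.2, Y: 0.8)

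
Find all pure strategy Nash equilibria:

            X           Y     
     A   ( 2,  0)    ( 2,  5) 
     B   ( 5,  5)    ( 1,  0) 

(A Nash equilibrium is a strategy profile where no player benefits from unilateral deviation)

Nash equilibrium: (A, Y), (B, X)

Work:
Best responses:
  P1 vs X: payoffs [2, 5] → best response B (payoff 5)
  P1 vs Y: payoffs [2, 1] → best response A (payoff 2)
  P2 vs A: payoffs [0, 5] → best response Y (payoff 5)
  P2 vs B: payoffs [5, 0] → best response X (payoff 5)
Mutual best responses: (A,Y), (B,X) → Nash equilibria.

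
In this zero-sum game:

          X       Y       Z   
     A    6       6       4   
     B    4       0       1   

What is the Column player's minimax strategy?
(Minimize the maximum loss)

Column should play Z, value = 4

Work:
Column player minimizes Row's maximum payoff:
Column X: max payoff to Row = 6
Column Y: max payoff to Row = 6
Column Z: max payoff to Row = 4
Minimum is 4, achieved by column Z.
Minimax strategy: Z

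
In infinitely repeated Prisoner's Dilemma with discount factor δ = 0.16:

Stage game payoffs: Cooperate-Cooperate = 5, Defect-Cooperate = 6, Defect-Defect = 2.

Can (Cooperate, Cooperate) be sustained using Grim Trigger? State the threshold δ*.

δ* = 0.25; since δ = 0.16 < 0.25, cooperation cannot be sustained

Work:
For Grim Trigger:
Cooperate forever: 5/(1-δ)
Defect then punished: 6 + 2·δ/(1-δ)
Need: 5/(1-δ) ≥ 6 + 2·δ/(1-δ)
Solving: δ ≥ (T-R)/(T-P) = (6-5)/(6-2) = 0.25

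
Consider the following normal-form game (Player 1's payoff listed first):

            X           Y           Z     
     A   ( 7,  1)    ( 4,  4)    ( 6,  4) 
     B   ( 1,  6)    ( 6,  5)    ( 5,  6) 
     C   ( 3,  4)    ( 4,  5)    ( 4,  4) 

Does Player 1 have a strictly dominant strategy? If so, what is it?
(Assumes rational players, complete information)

No strictly dominant strategy exists for Player 1

Work:
A strategy strictly dominates another if it gives a strictly higher payoff against every opponent action. Compare each pair of P1's strategies column-by-column:
  A vs B: [7 vs 1, 4 vs 6, 6 vs 5] → A does not strictly dominate B (column Y: 4 ≤ 6)
  A vs C: [7 vs 3, 4 vs 4, 6 vs 4] → A does not strictly dominate C (column Y: 4 ≤ 4)
  B vs A: [1 vs 7, 6 vs 4, 5 vs 6] → B does not strictly dominate A (column X: 1 ≤ 7)
  B vs C: [1 vs 3, 6 vs 4, 5 vs 4] → B does not strictly dominate C (column X: 1 ≤ 3)
  C vs A: [3 vs 7, 4 vs 4, 4 vs 6] → C does not strictly dominate A (column X: 3 ≤ 7)
  C vs B: [3 vs 1, 4 vs 6, 4 vs 5] → C does not strictly dominate B (column Y: 4 ≤ 6)
No single strategy strictly dominates all others → no strictly dominant strategy.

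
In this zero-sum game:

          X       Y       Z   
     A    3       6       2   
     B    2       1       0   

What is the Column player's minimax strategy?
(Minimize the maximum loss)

Column should play Z, value = 2

Work:
Column player minimizes Row's maximum payoff:
Column X: max payoff to Row = 3
Column Y: max payoff to Row = 6
Column Z: max payoff to Row = 2
Minimum is 2, achieved by column Z.
Minimax strategy: Z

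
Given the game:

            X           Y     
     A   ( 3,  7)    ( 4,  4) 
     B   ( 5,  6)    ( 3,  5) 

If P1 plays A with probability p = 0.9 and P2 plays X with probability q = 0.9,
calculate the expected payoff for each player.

E[P1] = 3.27, E[P2] = 6.62

Work:
E[P1] = p·q·π₁(A,X) + p·(1-q)·π₁(A,Y) + (1-p)·q·π₁(B,X) + (1-p)·(1-q)·π₁(B,Y)
= 0.9·0.9·3 + 0.9·0.1·4 + 0.1·0.9·5 + 0.1·0.1·3
= 3.27

E[P2] = 6.62 (similar calculation)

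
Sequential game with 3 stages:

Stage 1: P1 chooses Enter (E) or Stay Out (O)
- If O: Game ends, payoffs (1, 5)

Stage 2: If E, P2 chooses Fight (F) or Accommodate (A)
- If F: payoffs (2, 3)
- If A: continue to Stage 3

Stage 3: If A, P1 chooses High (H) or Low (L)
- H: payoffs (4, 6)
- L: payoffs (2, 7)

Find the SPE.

SPE: (E, A, H); Outcome (4, 6)

Work:
Stage 3: P1 chooses H (4 vs 2)
Stage 2: P2: F->3, A->6 (anticipating H). Choose A
Stage 1: P1: O->1, E->4 (anticipating A, H). Choose E
SPE path: E -> A -> H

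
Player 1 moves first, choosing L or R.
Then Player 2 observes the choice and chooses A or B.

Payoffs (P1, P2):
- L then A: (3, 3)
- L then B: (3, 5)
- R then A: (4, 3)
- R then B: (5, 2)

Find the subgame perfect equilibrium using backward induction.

P1 plays R, P2 plays B after L and A after R; Payoff (4, 3)

Work:
Backward induction:
After L: P2 chooses B → P1 gets 3
After R: P2 chooses A → P1 gets 4
P1 chooses R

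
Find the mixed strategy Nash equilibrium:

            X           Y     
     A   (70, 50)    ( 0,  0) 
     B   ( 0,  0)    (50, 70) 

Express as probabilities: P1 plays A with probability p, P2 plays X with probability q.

p = 0.5833, q = 0.4167

Work:
Find probabilities that make opponent indifferent:
P2 chooses q to make P1 indifferent between A and B
P1 chooses p to make P2 indifferent between X and Y
Mixed NE: P1 plays (A: 0.5833, B: 0.4167), P2 plays (X: 0.4167, Y: 0.5833)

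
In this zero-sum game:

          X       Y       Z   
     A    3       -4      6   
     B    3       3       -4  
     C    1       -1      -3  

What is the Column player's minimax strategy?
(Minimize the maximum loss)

Column should play X or Y (all achieve the minimum), value = 3

Work:
Column player minimizes Row's maximum payoff:
Column X: max payoff to Row = 3
Column Y: max payoff to Row = 3
Column Z: max payoff to Row = 6
Minimum is 3, achieved by columns X, Y (tied).
Each of X or Y is a minimax strategy.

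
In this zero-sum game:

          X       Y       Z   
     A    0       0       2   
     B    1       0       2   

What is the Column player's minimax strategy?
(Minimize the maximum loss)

Column should play Y, value = 0

Work:
Column player minimizes Row's maximum payoff:
Column X: max payoff to Row = 1
Column Y: max payoff to Row = 0
Column Z: max payoff to Row = 2
Minimum is 0, achieved by column Y.
Minimax strategy: Y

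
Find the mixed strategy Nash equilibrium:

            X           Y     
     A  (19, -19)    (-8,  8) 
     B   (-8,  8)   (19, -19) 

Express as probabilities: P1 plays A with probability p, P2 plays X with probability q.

p = 0.5, q = 0.5

Work:
Find probabilities that make opponent indifferent:
P2 chooses q to make P1 indifferent between A and B
P1 chooses p to make P2 indifferent between X and Y
Mixed NE: P1 plays (A: 0.5, B: 0.5), P2 plays (X: 0.5, Y: 0.5)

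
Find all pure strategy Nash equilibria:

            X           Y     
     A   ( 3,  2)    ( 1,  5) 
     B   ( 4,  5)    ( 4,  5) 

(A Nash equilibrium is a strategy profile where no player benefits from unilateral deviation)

Nash equilibrium: (B, X), (B, Y)

Work:
Best responses:
  P1 vs X: payoffs [3, 4] → best response B (payoff 4)
  P1 vs Y: payoffs [1, 4] → best response B (payoff 4)
  P2 vs A: payoffs [2, 5] → best response Y (payoff 5)
  P2 vs B: payoffs [5, 5] → best response X/Y (payoff 5)
Mutual best responses: (B,X), (B,Y) → Nash equilibria.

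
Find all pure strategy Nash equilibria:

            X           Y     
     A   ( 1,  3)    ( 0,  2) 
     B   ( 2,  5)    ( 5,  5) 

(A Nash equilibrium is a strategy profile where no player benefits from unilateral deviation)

Nash equilibrium: (B, X), (B, Y)

Work:
Best responses:
  P1 vs X: payoffs [1, 2] → best response B (payoff 2)
  P1 vs Y: payoffs [0, 5] → best response B (payoff 5)
  P2 vs A: payoffs [3, 2] → best response X (payoff 3)
  P2 vs B: payoffs [5, 5] → best response X/Y (payoff 5)
Mutual best responses: (B,X), (B,Y) → Nash equilibria.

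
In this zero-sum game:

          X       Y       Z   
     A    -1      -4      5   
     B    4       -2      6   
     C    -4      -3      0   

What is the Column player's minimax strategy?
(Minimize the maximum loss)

Column should play Y, value = -2

Work:
Column player minimizes Row's maximum payoff:
Column X: max payoff to Row = 4
Column Y: max payoff to Row = -2
Column Z: max payoff to Row = 6
Minimum is -2, achieved by column Y.
Minimax strategy: Y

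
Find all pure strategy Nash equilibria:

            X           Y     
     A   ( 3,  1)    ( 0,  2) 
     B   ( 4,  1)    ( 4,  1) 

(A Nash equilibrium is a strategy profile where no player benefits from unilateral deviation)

Nash equilibrium: (B, X), (B, Y)

Work:
Best responses:
  P1 vs X: payoffs [3, 4] → best response B (payoff 4)
  P1 vs Y: payoffs [0, 4] → best response B (payoff 4)
  P2 vs A: payoffs [1, 2] → best response Y (payoff 2)
  P2 vs B: payoffs [1, 1] → best response X/Y (payoff 1)
Mutual best responses: (B,X), (B,Y) → Nash equilibria.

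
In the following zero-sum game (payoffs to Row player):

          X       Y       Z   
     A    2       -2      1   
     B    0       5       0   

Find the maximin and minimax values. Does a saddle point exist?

Maximin = 0, Minimax = 1, Saddle: False

Work:
Row minimums: [-2, 0] → maximin = 0
Column maximums: [2, 5, 1] → minimax = 1
No saddle point (maximin ≠ minimax). Mixed strategy needed.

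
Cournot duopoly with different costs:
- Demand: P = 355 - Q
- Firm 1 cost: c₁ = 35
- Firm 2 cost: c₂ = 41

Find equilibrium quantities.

q₁* = 108.67, q₂* = 102.67

Work:
Reaction: q₁ = (355 - 35 - q₂)/2
Reaction: q₂ = (355 - 41 - q₁)/2
Solve simultaneously:
q₁* = (355 - 2×35 + 41)/3 = 108.67
q₂* = (355 - 2×41 + 35)/3 = 102.67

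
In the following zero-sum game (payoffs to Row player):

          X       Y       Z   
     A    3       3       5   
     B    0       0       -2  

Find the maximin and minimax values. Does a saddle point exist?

Maximin = 3, Minimax = 3, Saddle: True

Work:
Row minimums: [3, -2] → maximin = 3
Column maximums: [3, 3, 5] → minimax = 3
Saddle point exists! Game value = 3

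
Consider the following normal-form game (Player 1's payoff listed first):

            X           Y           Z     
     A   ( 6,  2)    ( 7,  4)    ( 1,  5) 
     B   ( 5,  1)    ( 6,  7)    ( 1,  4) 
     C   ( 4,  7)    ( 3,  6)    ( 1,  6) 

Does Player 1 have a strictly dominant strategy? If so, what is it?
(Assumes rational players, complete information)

No strictly dominant strategy exists for Player 1

Work:
A strategy strictly dominates another if it gives a strictly higher payoff against every opponent action. Compare each pair of P1's strategies column-by-column:
  A vs B: [6 vs 5, 7 vs 6, 1 vs 1] → A does not strictly dominate B (column Z: 1 ≤ 1)
  A vs C: [6 vs 4, 7 vs 3, 1 vs 1] → A does not strictly dominate C (column Z: 1 ≤ 1)
  B vs A: [5 vs 6, 6 vs 7, 1 vs 1] → B does not strictly dominate A (column X: 5 ≤ 6)
  B vs C: [5 vs 4, 6 vs 3, 1 vs 1] → B does not strictly dominate C (column Z: 1 ≤ 1)
  C vs A: [4 vs 6, 3 vs 7, 1 vs 1] → C does not strictly dominate A (column X: 4 ≤ 6)
  C vs B: [4 vs 5, 3 vs 6, 1 vs 1] → C does not strictly dominate B (column X: 4 ≤ 5)
No single strategy strictly dominates all others → no strictly dominant strategy.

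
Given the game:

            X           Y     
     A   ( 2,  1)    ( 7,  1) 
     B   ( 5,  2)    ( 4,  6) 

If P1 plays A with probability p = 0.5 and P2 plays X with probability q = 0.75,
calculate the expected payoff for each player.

E[P1] = 4.0, E[P2] = 2.0

Work:
E[P1] = p·q·π₁(A,X) + p·(1-q)·π₁(A,Y) + (1-p)·q·π₁(B,X) + (1-p)·(1-q)·π₁(B,Y)
= 0.5·0.75·2 + 0.5·0.25·7 + 0.5·0.75·5 + 0.5·0.25·4
= 4.0

E[P2] = 2.0 (similar calculation)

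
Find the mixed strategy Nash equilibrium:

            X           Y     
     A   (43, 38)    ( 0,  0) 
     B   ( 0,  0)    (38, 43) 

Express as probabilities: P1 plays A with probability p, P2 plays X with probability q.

p = 0.5309, q = 0.4691

Work:
Find probabilities that make opponent indifferent:
P2 chooses q to make P1 indifferent between A and B
P1 chooses p to make P2 indifferent between X and Y
Mixed NE: P1 plays (A: 0.5309, B: 0.4691), P2 plays (X: 0.4691, Y: 0.5309)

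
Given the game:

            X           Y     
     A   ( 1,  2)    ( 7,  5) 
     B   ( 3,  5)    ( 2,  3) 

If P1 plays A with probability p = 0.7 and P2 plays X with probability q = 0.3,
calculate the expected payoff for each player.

E[P1] = 4.33, E[P2] = 3.95

Work:
E[P1] = p·q·π₁(A,X) + p·(1-q)·π₁(A,Y) + (1-p)·q·π₁(B,X) + (1-p)·(1-q)·π₁(B,Y)
= 0.7·0.3·1 + 0.7·0.7·7 + 0.3·0.3·3 + 0.3·0.7·2
= 4.33

E[P2] = 3.95 (similar calculation)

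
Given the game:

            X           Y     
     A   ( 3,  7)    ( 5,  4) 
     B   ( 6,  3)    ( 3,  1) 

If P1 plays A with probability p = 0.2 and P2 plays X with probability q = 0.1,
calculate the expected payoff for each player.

E[P1] = 3.6, E[P2] = 1.82

Work:
E[P1] = p·q·π₁(A,X) + p·(1-q)·π₁(A,Y) + (1-p)·q·π₁(B,X) + (1-p)·(1-q)·π₁(B,Y)
= 0.2·0.1·3 + 0.2·0.9·5 + 0.8·0.1·6 + 0.8·0.9·3
= 3.6

E[P2] = 1.82 (similar calculation)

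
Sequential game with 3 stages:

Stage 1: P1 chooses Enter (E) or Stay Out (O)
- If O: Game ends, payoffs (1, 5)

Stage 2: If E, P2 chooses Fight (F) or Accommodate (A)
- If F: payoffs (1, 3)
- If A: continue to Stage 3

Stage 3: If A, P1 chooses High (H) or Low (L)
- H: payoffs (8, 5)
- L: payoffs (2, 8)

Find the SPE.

SPE: (E, A, H); Outcome (8, 5)

Work:
Stage 3: P1 chooses H (8 vs 2)
Stage 2: P2: F->3, A->5 (anticipating H). Choose A
Stage 1: P1: O->1, E->8 (anticipating A, H). Choose E
SPE path: E -> A -> H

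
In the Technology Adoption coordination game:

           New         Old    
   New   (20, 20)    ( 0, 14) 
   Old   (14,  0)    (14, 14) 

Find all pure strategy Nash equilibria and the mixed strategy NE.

Pure NE: (New, New) and (Old, Old); Mixed NE: p = 0.7, q = 0.7

Work:
Check pure NE:
(New, New): (20, 20) - no unilateral deviation beneficial
(Old, Old): (14, 14) - no unilateral deviation beneficial
Mixed NE: P1 plays New with p = 0.7, P2 plays New with q = 0.7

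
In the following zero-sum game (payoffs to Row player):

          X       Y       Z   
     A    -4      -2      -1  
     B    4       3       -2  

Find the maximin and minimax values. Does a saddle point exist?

Maximin = -2, Minimax = -1, Saddle: False

Work:
Row minimums: [-4, -2] → maximin = -2
Column maximums: [4, 3, -1] → minimax = -1
No saddle point (maximin ≠ minimax). Mixed strategy needed.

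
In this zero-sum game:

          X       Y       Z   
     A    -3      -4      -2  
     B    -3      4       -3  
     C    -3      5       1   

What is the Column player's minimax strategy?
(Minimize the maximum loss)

Column should play X, value = -3

Work:
Column player minimizes Row's maximum payoff:
Column X: max payoff to Row = -3
Column Y: max payoff to Row = 5
Column Z: max payoff to Row = 1
Minimum is -3, achieved by column X.
Minimax strategy: X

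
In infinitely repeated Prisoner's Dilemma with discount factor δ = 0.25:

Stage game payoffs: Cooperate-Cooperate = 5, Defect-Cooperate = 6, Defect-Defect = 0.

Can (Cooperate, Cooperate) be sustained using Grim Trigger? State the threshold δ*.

δ* = 0.1667; since δ = 0.25 ≥ 0.1667, cooperation can be sustained

Work:
For Grim Trigger:
Cooperate forever: 5/(1-δ)
Defect then punished: 6 + 0·δ/(1-δ)
Need: 5/(1-δ) ≥ 6 + 0·δ/(1-δ)
Solving: δ ≥ (T-R)/(T-P) = (6-5)/(6-0) = 0.1667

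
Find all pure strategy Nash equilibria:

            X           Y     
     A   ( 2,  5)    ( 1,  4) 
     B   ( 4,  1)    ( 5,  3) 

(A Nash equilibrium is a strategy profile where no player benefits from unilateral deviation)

Nash equilibrium: (B, Y)

Work:
Best responses:
  P1 vs X: payoffs [2, 4] → best response B (payoff 4)
  P1 vs Y: payoffs [1, 5] → best response B (payoff 5)
  P2 vs A: payoffs [5, 4] → best response X (payoff 5)
  P2 vs B: payoffs [1, 3] → best response Y (payoff 3)
Mutual best responses: (B,Y) → Nash equilibria.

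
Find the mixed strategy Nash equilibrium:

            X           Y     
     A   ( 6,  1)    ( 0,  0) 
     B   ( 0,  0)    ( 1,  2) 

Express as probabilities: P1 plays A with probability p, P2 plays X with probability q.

p = 0.6667, q = 0.1429

Work:
Find probabilities that make opponent indifferent:
P2 chooses q to make P1 indifferent between A and B
P1 chooses p to make P2 indifferent between X and Y
Mixed NE: P1 plays (A: 0.6667, B: 0.3333), P2 plays (X: 0.1429, Y: 0.8571)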